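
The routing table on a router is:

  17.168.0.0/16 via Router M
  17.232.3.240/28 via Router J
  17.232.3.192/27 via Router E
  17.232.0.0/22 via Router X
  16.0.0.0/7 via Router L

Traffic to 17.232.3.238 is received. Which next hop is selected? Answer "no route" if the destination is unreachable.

Router X

Routes whose prefix contains 17.232.3.238:
  16.0.0.0/7 (16.0.0.0 - 17.255.255.255) -> Router L
  17.232.0.0/22 (17.232.0.0 - 17.232.3.255) -> Router X
More-specific entries that do NOT match:
  17.232.3.240/28 (17.232.3.240 - 17.232.3.255) does not contain 17.232.3.238
  17.232.3.192/27 (17.232.3.192 - 17.232.3.223) does not contain 17.232.3.238
Longest matching prefix is /22 -> next hop Router X.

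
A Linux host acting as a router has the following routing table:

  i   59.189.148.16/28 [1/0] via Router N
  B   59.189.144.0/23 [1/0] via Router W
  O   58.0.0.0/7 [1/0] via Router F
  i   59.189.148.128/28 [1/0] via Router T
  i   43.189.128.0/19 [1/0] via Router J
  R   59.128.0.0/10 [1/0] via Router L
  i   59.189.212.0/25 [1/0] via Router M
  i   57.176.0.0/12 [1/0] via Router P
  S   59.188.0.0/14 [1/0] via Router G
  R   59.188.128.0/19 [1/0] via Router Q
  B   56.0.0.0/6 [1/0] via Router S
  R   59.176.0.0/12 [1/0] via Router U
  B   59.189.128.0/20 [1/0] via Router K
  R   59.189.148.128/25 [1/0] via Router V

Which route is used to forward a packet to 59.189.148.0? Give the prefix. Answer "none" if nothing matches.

Entries matching 59.189.148.0:
  56.0.0.0/6 (56.0.0.0 - 59.255.255.255)
  58.0.0.0/7 (58.0.0.0 - 59.255.255.255)
  59.128.0.0/10 (59.128.0.0 - 59.191.255.255)
  59.176.0.0/12 (59.176.0.0 - 59.191.255.255)
  59.188.0.0/14 (59.188.0.0 - 59.191.255.255)
Most specific is 59.188.0.0/14.

59.188.0.0/14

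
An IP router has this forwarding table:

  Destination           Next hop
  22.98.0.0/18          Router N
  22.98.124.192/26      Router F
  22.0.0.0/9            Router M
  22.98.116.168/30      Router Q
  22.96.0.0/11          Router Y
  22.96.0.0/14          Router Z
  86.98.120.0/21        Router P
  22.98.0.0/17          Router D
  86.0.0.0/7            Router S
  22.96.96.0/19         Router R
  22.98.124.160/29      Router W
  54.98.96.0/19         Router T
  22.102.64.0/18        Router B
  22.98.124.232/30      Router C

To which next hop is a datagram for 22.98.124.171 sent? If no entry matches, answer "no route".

Routes whose prefix contains 22.98.124.171:
  22.0.0.0/9 (22.0.0.0 - 22.127.255.255) -> Router M
  22.96.0.0/11 (22.96.0.0 - 22.127.255.255) -> Router Y
  22.96.0.0/14 (22.96.0.0 - 22.99.255.255) -> Router Z
  22.98.0.0/17 (22.98.0.0 - 22.98.127.255) -> Router D
More-specific entries that do NOT match:
  22.98.116.168/30 (22.98.116.168 - 22.98.116.171) does not contain 22.98.124.171
  22.98.124.232/30 (22.98.124.232 - 22.98.124.235) does not contain 22.98.124.171
  22.98.124.160/29 (22.98.124.160 - 22.98.124.167) does not contain 22.98.124.171
  22.98.124.192/26 (22.98.124.192 - 22.98.124.255) does not contain 22.98.124.171
  86.98.120.0/21 (86.98.120.0 - 86.98.127.255) does not contain 22.98.124.171
  22.96.96.0/19 (22.96.96.0 - 22.96.127.255) does not contain 22.98.124.171
  54.98.96.0/19 (54.98.96.0 - 54.98.127.255) does not contain 22.98.124.171
  22.98.0.0/18 (22.98.0.0 - 22.98.63.255) does not contain 22.98.124.171
  22.102.64.0/18 (22.102.64.0 - 22.102.127.255) does not contain 22.98.124.171
Longest matching prefix is /17 -> next hop Router D.

Router D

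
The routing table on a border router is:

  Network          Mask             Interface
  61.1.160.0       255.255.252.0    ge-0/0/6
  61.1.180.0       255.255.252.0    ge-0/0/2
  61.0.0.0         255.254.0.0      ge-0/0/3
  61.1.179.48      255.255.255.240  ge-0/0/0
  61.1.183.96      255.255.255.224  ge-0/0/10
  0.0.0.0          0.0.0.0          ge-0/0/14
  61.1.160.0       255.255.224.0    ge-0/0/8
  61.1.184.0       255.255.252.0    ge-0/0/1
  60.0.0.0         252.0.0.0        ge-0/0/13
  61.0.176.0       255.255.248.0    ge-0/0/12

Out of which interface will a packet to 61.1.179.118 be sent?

ge-0/0/8

Routes whose prefix contains 61.1.179.118:
  0.0.0.0/0 (default, matches everything) -> ge-0/0/14
  60.0.0.0/6 (60.0.0.0 - 63.255.255.255) -> ge-0/0/13
  61.0.0.0/15 (61.0.0.0 - 61.1.255.255) -> ge-0/0/3
  61.1.160.0/19 (61.1.160.0 - 61.1.191.255) -> ge-0/0/8
More-specific entries that do NOT match:
  61.1.179.48/28 (61.1.179.48 - 61.1.179.63) does not contain 61.1.179.118
  61.1.183.96/27 (61.1.183.96 - 61.1.183.127) does not contain 61.1.179.118
  61.1.160.0/22 (61.1.160.0 - 61.1.163.255) does not contain 61.1.179.118
  61.1.180.0/22 (61.1.180.0 - 61.1.183.255) does not contain 61.1.179.118
  61.1.184.0/22 (61.1.184.0 - 61.1.187.255) does not contain 61.1.179.118
  61.0.176.0/21 (61.0.176.0 - 61.0.183.255) does not contain 61.1.179.118
Longest matching prefix is /19 -> interface ge-0/0/8.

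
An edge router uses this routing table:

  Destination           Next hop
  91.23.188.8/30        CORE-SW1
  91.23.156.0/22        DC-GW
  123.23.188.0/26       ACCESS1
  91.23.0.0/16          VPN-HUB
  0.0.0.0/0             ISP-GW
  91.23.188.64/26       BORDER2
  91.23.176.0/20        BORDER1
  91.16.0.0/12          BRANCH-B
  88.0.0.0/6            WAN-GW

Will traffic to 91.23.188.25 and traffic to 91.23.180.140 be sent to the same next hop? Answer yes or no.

91.23.188.25: longest match 91.23.176.0/20 -> BORDER1
91.23.180.140: longest match 91.23.176.0/20 -> BORDER1

yes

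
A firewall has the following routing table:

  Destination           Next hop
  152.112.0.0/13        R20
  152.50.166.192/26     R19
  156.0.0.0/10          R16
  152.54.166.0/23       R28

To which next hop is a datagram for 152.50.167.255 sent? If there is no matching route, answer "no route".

no route

No entry's prefix contains 152.50.167.255; there is no default route.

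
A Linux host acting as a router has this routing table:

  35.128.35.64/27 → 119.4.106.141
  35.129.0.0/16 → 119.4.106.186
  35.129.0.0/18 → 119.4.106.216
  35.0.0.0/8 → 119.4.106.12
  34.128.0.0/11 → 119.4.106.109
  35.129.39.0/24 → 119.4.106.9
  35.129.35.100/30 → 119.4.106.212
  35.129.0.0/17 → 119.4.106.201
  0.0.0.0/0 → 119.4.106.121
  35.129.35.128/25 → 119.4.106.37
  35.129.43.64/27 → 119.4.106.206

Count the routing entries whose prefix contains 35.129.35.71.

5

Prefixes containing 35.129.35.71:
  0.0.0.0/0 (default, matches everything)
  35.0.0.0/8 (35.0.0.0 - 35.255.255.255)
  35.129.0.0/16 (35.129.0.0 - 35.129.255.255)
  35.129.0.0/17 (35.129.0.0 - 35.129.127.255)
  35.129.0.0/18 (35.129.0.0 - 35.129.63.255)
Total matching entries: 5.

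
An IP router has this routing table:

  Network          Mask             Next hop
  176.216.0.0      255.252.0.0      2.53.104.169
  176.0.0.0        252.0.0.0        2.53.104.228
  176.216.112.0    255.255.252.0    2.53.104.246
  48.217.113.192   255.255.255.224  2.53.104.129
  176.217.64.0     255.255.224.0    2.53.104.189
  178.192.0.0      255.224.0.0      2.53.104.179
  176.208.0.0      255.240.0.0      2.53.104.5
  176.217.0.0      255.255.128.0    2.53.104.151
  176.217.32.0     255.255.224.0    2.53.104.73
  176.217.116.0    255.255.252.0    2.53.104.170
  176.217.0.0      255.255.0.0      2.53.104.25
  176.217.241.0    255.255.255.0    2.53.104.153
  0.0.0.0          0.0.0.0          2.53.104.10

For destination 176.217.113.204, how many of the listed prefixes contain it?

6

Prefixes containing 176.217.113.204:
  0.0.0.0/0 (default, matches everything)
  176.0.0.0/6 (176.0.0.0 - 179.255.255.255)
  176.208.0.0/12 (176.208.0.0 - 176.223.255.255)
  176.216.0.0/14 (176.216.0.0 - 176.219.255.255)
  176.217.0.0/16 (176.217.0.0 - 176.217.255.255)
  176.217.0.0/17 (176.217.0.0 - 176.217.127.255)
Total matching entries: 6.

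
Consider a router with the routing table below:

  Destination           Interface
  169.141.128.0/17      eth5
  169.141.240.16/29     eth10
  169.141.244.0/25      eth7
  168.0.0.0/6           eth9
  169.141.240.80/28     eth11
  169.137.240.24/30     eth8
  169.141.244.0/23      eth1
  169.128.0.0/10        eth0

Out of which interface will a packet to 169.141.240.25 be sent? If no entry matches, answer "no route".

Routes whose prefix contains 169.141.240.25:
  168.0.0.0/6 (168.0.0.0 - 171.255.255.255) -> eth9
  169.128.0.0/10 (169.128.0.0 - 169.191.255.255) -> eth0
  169.141.128.0/17 (169.141.128.0 - 169.141.255.255) -> eth5
More-specific entries that do NOT match:
  169.137.240.24/30 (169.137.240.24 - 169.137.240.27) does not contain 169.141.240.25
  169.141.240.16/29 (169.141.240.16 - 169.141.240.23) does not contain 169.141.240.25
  169.141.240.80/28 (169.141.240.80 - 169.141.240.95) does not contain 169.141.240.25
  169.141.244.0/25 (169.141.244.0 - 169.141.244.127) does not contain 169.141.240.25
  169.141.244.0/23 (169.141.244.0 - 169.141.245.255) does not contain 169.141.240.25
Longest matching prefix is /17 -> interface eth5.

eth5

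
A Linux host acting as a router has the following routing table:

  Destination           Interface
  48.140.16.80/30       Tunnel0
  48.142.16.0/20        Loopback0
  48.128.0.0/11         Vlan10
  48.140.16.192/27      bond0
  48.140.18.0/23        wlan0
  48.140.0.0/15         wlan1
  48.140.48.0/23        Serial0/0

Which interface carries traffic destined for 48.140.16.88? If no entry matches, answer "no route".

wlan1

Routes whose prefix contains 48.140.16.88:
  48.128.0.0/11 (48.128.0.0 - 48.159.255.255) -> Vlan10
  48.140.0.0/15 (48.140.0.0 - 48.141.255.255) -> wlan1
More-specific entries that do NOT match:
  48.140.16.80/30 (48.140.16.80 - 48.140.16.83) does not contain 48.140.16.88
  48.140.16.192/27 (48.140.16.192 - 48.140.16.223) does not contain 48.140.16.88
  48.140.18.0/23 (48.140.18.0 - 48.140.19.255) does not contain 48.140.16.88
  48.140.48.0/23 (48.140.48.0 - 48.140.49.255) does not contain 48.140.16.88
  48.142.16.0/20 (48.142.16.0 - 48.142.31.255) does not contain 48.140.16.88
Longest matching prefix is /15 -> interface wlan1.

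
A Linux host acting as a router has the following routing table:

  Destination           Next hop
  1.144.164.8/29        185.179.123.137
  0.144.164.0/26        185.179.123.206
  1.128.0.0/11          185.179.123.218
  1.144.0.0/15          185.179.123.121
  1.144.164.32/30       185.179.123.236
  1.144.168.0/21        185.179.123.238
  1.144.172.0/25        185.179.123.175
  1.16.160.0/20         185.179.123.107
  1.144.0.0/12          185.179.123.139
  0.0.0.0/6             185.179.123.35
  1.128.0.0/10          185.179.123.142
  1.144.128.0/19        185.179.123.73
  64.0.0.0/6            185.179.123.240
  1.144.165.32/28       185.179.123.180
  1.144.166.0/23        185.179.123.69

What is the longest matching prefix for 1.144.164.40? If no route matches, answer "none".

1.144.0.0/15

Entries matching 1.144.164.40:
  0.0.0.0/6 (0.0.0.0 - 3.255.255.255)
  1.128.0.0/10 (1.128.0.0 - 1.191.255.255)
  1.128.0.0/11 (1.128.0.0 - 1.159.255.255)
  1.144.0.0/12 (1.144.0.0 - 1.159.255.255)
  1.144.0.0/15 (1.144.0.0 - 1.145.255.255)
Most specific is 1.144.0.0/15.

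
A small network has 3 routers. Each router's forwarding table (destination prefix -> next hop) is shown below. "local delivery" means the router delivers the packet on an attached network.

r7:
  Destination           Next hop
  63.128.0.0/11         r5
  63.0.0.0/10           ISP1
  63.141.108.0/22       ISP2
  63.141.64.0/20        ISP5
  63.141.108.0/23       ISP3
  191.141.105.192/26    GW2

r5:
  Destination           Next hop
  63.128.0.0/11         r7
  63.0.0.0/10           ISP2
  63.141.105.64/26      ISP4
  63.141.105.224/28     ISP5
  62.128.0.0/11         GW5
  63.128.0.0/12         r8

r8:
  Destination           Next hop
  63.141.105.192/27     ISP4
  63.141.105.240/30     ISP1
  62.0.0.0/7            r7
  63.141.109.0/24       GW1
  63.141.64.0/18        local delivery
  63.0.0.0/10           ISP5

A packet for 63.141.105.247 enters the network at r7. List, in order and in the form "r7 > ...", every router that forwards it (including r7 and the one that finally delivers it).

r7 > r5 > r8

At r7: longest match for 63.141.105.247 is 63.128.0.0/11 -> r5
At r5: longest match for 63.141.105.247 is 63.128.0.0/12 -> r8
At r8: longest match for 63.141.105.247 is 63.141.64.0/18 -> local delivery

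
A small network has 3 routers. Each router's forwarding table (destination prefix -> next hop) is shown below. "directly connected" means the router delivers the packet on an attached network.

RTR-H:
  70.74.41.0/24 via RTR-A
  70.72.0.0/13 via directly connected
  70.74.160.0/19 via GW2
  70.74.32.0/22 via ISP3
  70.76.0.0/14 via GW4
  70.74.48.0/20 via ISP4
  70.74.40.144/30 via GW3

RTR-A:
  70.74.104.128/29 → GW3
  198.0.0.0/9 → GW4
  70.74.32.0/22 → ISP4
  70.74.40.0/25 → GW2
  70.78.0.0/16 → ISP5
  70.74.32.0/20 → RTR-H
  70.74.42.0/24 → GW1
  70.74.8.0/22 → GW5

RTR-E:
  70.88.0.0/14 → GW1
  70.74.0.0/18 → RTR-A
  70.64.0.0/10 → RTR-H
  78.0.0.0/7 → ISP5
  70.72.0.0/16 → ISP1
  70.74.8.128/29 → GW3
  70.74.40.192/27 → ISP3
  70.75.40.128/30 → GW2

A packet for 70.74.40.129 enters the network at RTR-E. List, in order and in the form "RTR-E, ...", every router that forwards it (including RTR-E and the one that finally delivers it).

RTR-E, RTR-A, RTR-H

At RTR-E: longest match for 70.74.40.129 is 70.74.0.0/18 -> RTR-A
At RTR-A: longest match for 70.74.40.129 is 70.74.32.0/20 -> RTR-H
At RTR-H: longest match for 70.74.40.129 is 70.72.0.0/13 -> directly connected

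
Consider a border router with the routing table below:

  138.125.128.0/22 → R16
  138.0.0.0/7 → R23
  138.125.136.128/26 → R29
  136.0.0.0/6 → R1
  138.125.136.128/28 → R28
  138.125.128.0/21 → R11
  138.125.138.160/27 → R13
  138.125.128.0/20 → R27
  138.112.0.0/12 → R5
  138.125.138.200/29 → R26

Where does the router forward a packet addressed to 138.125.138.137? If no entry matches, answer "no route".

Routes whose prefix contains 138.125.138.137:
  136.0.0.0/6 (136.0.0.0 - 139.255.255.255) -> R1
  138.0.0.0/7 (138.0.0.0 - 139.255.255.255) -> R23
  138.112.0.0/12 (138.112.0.0 - 138.127.255.255) -> R5
  138.125.128.0/20 (138.125.128.0 - 138.125.143.255) -> R27
More-specific entries that do NOT match:
  138.125.138.200/29 (138.125.138.200 - 138.125.138.207) does not contain 138.125.138.137
  138.125.136.128/28 (138.125.136.128 - 138.125.136.143) does not contain 138.125.138.137
  138.125.138.160/27 (138.125.138.160 - 138.125.138.191) does not contain 138.125.138.137
  138.125.136.128/26 (138.125.136.128 - 138.125.136.191) does not contain 138.125.138.137
  138.125.128.0/22 (138.125.128.0 - 138.125.131.255) does not contain 138.125.138.137
  138.125.128.0/21 (138.125.128.0 - 138.125.135.255) does not contain 138.125.138.137
Longest matching prefix is /20 -> next hop R27.

R27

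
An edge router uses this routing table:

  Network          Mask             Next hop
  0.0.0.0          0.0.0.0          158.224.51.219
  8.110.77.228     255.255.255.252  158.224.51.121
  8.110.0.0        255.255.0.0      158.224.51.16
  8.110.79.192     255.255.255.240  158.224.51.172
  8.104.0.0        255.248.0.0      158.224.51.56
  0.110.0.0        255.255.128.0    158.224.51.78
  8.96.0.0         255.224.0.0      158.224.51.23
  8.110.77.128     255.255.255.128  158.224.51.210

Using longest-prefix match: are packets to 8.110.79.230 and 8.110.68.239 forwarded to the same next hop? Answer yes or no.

yes

8.110.79.230: longest match 8.110.0.0/16 -> 158.224.51.16
8.110.68.239: longest match 8.110.0.0/16 -> 158.224.51.16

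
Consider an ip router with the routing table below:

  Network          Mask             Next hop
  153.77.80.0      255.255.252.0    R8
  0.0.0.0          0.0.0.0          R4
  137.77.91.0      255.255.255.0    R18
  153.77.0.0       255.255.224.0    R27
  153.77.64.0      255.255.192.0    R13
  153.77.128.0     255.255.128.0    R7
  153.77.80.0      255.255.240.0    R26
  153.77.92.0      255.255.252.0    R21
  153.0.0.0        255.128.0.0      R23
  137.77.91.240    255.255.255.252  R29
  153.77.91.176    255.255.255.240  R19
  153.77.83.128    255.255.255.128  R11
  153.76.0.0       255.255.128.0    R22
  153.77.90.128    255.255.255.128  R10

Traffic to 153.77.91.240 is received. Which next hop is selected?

Routes whose prefix contains 153.77.91.240:
  0.0.0.0/0 (default, matches everything) -> R4
  153.0.0.0/9 (153.0.0.0 - 153.127.255.255) -> R23
  153.77.64.0/18 (153.77.64.0 - 153.77.127.255) -> R13
  153.77.80.0/20 (153.77.80.0 - 153.77.95.255) -> R26
More-specific entries that do NOT match:
  137.77.91.240/30 (137.77.91.240 - 137.77.91.243) does not contain 153.77.91.240
  153.77.91.176/28 (153.77.91.176 - 153.77.91.191) does not contain 153.77.91.240
  153.77.83.128/25 (153.77.83.128 - 153.77.83.255) does not contain 153.77.91.240
  153.77.90.128/25 (153.77.90.128 - 153.77.90.255) does not contain 153.77.91.240
  137.77.91.0/24 (137.77.91.0 - 137.77.91.255) does not contain 153.77.91.240
  153.77.80.0/22 (153.77.80.0 - 153.77.83.255) does not contain 153.77.91.240
  153.77.92.0/22 (153.77.92.0 - 153.77.95.255) does not contain 153.77.91.240
Longest matching prefix is /20 -> next hop R26.

R26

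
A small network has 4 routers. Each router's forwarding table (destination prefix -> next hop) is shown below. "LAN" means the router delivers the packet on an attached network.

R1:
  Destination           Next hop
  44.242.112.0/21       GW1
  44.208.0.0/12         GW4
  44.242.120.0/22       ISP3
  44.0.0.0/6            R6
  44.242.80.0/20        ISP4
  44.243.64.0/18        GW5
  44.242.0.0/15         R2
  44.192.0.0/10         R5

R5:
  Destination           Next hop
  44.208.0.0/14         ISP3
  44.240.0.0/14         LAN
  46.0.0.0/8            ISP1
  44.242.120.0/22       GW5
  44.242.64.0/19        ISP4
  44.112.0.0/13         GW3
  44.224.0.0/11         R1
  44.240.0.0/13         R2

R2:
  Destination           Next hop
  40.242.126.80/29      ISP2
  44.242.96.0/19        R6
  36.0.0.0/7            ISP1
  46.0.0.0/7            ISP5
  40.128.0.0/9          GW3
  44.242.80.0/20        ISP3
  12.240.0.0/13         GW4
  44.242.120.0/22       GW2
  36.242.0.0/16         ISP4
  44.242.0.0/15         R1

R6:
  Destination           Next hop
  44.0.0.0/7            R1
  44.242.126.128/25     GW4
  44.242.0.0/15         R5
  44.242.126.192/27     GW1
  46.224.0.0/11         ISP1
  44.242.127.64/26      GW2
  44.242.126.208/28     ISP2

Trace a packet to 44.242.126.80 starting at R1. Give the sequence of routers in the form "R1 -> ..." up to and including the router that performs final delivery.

At R1: longest match for 44.242.126.80 is 44.242.0.0/15 -> R2
At R2: longest match for 44.242.126.80 is 44.242.96.0/19 -> R6
At R6: longest match for 44.242.126.80 is 44.242.0.0/15 -> R5
At R5: longest match for 44.242.126.80 is 44.240.0.0/14 -> LAN

R1 -> R2 -> R6 -> R5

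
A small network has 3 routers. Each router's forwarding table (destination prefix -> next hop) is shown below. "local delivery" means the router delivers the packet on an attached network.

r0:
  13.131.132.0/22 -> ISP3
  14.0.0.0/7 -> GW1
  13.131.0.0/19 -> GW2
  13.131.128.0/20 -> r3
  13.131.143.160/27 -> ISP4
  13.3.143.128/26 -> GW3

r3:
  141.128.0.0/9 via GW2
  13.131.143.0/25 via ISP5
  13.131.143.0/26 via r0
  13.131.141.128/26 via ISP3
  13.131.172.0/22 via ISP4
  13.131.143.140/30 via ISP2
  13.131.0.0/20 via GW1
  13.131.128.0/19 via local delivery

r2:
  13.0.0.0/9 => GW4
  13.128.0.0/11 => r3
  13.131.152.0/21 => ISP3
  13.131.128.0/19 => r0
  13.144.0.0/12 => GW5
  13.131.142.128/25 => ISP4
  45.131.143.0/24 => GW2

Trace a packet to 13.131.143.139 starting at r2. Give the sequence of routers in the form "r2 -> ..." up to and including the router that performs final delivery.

At r2: longest match for 13.131.143.139 is 13.131.128.0/19 -> r0
At r0: longest match for 13.131.143.139 is 13.131.128.0/20 -> r3
At r3: longest match for 13.131.143.139 is 13.131.128.0/19 -> local delivery

r2 -> r0 -> r3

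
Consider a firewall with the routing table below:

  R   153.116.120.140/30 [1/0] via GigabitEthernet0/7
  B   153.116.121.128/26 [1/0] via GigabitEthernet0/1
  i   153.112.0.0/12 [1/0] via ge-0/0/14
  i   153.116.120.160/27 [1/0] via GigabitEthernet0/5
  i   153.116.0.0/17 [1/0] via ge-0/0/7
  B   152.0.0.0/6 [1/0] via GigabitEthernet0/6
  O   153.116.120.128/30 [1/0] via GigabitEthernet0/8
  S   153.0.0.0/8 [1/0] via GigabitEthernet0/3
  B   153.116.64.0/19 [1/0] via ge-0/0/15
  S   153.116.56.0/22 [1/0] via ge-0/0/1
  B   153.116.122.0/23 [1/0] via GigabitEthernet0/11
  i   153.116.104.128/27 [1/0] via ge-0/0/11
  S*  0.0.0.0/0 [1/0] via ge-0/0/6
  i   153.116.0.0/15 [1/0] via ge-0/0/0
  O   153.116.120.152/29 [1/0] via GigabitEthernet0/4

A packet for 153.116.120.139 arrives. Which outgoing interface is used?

ge-0/0/7

Routes whose prefix contains 153.116.120.139:
  0.0.0.0/0 (default, matches everything) -> ge-0/0/6
  152.0.0.0/6 (152.0.0.0 - 155.255.255.255) -> GigabitEthernet0/6
  153.0.0.0/8 (153.0.0.0 - 153.255.255.255) -> GigabitEthernet0/3
  153.112.0.0/12 (153.112.0.0 - 153.127.255.255) -> ge-0/0/14
  153.116.0.0/15 (153.116.0.0 - 153.117.255.255) -> ge-0/0/0
  153.116.0.0/17 (153.116.0.0 - 153.116.127.255) -> ge-0/0/7
More-specific entries that do NOT match:
  153.116.120.140/30 (153.116.120.140 - 153.116.120.143) does not contain 153.116.120.139
  153.116.120.128/30 (153.116.120.128 - 153.116.120.131) does not contain 153.116.120.139
  153.116.120.152/29 (153.116.120.152 - 153.116.120.159) does not contain 153.116.120.139
  153.116.120.160/27 (153.116.120.160 - 153.116.120.191) does not contain 153.116.120.139
  153.116.104.128/27 (153.116.104.128 - 153.116.104.159) does not contain 153.116.120.139
  153.116.121.128/26 (153.116.121.128 - 153.116.121.191) does not contain 153.116.120.139
  153.116.122.0/23 (153.116.122.0 - 153.116.123.255) does not contain 153.116.120.139
  153.116.56.0/22 (153.116.56.0 - 153.116.59.255) does not contain 153.116.120.139
  153.116.64.0/19 (153.116.64.0 - 153.116.95.255) does not contain 153.116.120.139
Longest matching prefix is /17 -> interface ge-0/0/7.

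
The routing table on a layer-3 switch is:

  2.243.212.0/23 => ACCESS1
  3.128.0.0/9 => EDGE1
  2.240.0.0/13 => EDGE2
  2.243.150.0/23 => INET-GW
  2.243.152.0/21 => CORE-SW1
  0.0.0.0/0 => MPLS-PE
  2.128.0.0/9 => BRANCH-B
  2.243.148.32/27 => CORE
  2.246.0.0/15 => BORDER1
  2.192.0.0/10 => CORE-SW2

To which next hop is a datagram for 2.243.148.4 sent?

EDGE2

Routes whose prefix contains 2.243.148.4:
  0.0.0.0/0 (default, matches everything) -> MPLS-PE
  2.128.0.0/9 (2.128.0.0 - 2.255.255.255) -> BRANCH-B
  2.192.0.0/10 (2.192.0.0 - 2.255.255.255) -> CORE-SW2
  2.240.0.0/13 (2.240.0.0 - 2.247.255.255) -> EDGE2
More-specific entries that do NOT match:
  2.243.148.32/27 (2.243.148.32 - 2.243.148.63) does not contain 2.243.148.4
  2.243.212.0/23 (2.243.212.0 - 2.243.213.255) does not contain 2.243.148.4
  2.243.150.0/23 (2.243.150.0 - 2.243.151.255) does not contain 2.243.148.4
  2.243.152.0/21 (2.243.152.0 - 2.243.159.255) does not contain 2.243.148.4
  2.246.0.0/15 (2.246.0.0 - 2.247.255.255) does not contain 2.243.148.4
Longest matching prefix is /13 -> next hop EDGE2.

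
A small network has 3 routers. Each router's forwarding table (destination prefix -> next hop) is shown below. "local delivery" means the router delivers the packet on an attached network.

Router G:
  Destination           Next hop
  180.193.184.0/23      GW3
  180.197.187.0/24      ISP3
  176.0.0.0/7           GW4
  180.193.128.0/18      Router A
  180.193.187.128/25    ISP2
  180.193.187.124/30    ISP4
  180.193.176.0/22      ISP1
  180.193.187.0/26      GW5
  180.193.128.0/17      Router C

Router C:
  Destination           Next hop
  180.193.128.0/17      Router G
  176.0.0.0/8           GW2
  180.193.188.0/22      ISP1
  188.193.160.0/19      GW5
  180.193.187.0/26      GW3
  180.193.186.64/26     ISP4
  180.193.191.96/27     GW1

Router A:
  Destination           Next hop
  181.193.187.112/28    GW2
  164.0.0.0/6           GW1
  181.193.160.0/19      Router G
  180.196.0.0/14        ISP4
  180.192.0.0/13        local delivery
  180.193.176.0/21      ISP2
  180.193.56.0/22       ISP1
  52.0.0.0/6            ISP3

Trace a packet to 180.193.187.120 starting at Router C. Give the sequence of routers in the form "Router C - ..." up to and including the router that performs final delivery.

At Router C: longest match for 180.193.187.120 is 180.193.128.0/17 -> Router G
At Router G: longest match for 180.193.187.120 is 180.193.128.0/18 -> Router A
At Router A: longest match for 180.193.187.120 is 180.192.0.0/13 -> local delivery

Router C - Router G - Router A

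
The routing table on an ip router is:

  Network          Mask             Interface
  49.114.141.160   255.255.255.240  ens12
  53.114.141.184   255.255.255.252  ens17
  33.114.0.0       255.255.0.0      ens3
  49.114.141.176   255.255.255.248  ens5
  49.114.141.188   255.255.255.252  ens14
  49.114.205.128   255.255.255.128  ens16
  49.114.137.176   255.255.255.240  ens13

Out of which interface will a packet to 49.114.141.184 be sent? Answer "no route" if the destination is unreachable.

No entry's prefix contains 49.114.141.184; there is no default route.

no route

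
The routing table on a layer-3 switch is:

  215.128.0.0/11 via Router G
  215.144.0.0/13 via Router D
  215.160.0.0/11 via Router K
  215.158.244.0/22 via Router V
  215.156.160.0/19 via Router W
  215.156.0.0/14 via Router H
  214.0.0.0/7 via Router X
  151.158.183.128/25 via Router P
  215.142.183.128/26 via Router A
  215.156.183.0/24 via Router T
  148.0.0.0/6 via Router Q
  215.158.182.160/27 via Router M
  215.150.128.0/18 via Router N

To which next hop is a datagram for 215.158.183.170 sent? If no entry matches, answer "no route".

Router H

Routes whose prefix contains 215.158.183.170:
  214.0.0.0/7 (214.0.0.0 - 215.255.255.255) -> Router X
  215.128.0.0/11 (215.128.0.0 - 215.159.255.255) -> Router G
  215.156.0.0/14 (215.156.0.0 - 215.159.255.255) -> Router H
More-specific entries that do NOT match:
  215.158.182.160/27 (215.158.182.160 - 215.158.182.191) does not contain 215.158.183.170
  215.142.183.128/26 (215.142.183.128 - 215.142.183.191) does not contain 215.158.183.170
  151.158.183.128/25 (151.158.183.128 - 151.158.183.255) does not contain 215.158.183.170
  215.156.183.0/24 (215.156.183.0 - 215.156.183.255) does not contain 215.158.183.170
  215.158.244.0/22 (215.158.244.0 - 215.158.247.255) does not contain 215.158.183.170
  215.156.160.0/19 (215.156.160.0 - 215.156.191.255) does not contain 215.158.183.170
  215.150.128.0/18 (215.150.128.0 - 215.150.191.255) does not contain 215.158.183.170
Longest matching prefix is /14 -> next hop Router H.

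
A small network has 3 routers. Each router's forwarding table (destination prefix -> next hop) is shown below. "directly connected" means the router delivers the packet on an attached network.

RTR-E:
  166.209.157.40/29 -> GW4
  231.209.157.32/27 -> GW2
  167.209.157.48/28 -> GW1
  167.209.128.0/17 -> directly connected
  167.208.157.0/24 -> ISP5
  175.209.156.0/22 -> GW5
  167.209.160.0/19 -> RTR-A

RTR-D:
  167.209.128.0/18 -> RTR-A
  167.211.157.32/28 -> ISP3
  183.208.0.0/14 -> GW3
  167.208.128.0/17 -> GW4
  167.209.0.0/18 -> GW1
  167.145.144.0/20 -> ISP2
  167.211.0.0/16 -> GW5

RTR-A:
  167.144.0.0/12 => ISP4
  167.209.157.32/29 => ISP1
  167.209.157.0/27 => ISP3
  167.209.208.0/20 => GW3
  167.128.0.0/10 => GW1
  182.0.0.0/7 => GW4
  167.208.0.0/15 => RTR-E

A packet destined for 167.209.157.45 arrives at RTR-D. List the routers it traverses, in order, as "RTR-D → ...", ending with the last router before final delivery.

At RTR-D: longest match for 167.209.157.45 is 167.209.128.0/18 -> RTR-A
At RTR-A: longest match for 167.209.157.45 is 167.208.0.0/15 -> RTR-E
At RTR-E: longest match for 167.209.157.45 is 167.209.128.0/17 -> directly connected

RTR-D → RTR-A → RTR-E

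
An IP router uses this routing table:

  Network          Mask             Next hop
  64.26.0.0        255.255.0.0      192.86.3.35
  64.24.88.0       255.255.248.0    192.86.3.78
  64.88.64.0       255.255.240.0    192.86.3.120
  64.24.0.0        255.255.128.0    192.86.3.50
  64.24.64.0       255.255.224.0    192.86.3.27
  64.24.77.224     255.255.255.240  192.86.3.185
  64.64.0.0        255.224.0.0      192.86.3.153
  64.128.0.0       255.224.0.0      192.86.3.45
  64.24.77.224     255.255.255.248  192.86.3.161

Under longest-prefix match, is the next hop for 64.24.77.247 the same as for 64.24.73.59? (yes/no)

yes

64.24.77.247: longest match 64.24.64.0/19 -> 192.86.3.27
64.24.73.59: longest match 64.24.64.0/19 -> 192.86.3.27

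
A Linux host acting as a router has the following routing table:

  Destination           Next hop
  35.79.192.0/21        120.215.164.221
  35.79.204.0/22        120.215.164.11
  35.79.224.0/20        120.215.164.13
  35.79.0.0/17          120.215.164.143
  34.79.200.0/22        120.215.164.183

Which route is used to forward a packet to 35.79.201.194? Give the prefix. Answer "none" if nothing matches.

none

35.79.201.194 is outside every listed prefix and there is no default route.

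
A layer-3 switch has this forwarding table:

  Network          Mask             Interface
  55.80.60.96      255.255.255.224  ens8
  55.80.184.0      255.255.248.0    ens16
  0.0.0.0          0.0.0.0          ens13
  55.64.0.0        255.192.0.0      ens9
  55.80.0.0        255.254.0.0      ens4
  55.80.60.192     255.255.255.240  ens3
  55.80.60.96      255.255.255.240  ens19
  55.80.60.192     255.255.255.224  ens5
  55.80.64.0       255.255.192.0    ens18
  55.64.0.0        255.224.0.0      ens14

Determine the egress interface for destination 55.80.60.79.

Routes whose prefix contains 55.80.60.79:
  0.0.0.0/0 (default, matches everything) -> ens13
  55.64.0.0/10 (55.64.0.0 - 55.127.255.255) -> ens9
  55.64.0.0/11 (55.64.0.0 - 55.95.255.255) -> ens14
  55.80.0.0/15 (55.80.0.0 - 55.81.255.255) -> ens4
More-specific entries that do NOT match:
  55.80.60.192/28 (55.80.60.192 - 55.80.60.207) does not contain 55.80.60.79
  55.80.60.96/28 (55.80.60.96 - 55.80.60.111) does not contain 55.80.60.79
  55.80.60.96/27 (55.80.60.96 - 55.80.60.127) does not contain 55.80.60.79
  55.80.60.192/27 (55.80.60.192 - 55.80.60.223) does not contain 55.80.60.79
  55.80.184.0/21 (55.80.184.0 - 55.80.191.255) does not contain 55.80.60.79
  55.80.64.0/18 (55.80.64.0 - 55.80.127.255) does not contain 55.80.60.79
Longest matching prefix is /15 -> interface ens4.

ens4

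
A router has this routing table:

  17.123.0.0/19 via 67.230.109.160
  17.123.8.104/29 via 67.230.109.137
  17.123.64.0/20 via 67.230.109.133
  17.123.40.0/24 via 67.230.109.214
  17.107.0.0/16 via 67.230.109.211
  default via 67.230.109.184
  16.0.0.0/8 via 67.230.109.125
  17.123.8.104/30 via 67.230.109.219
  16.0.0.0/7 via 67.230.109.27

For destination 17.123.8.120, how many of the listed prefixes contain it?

3

Prefixes containing 17.123.8.120:
  0.0.0.0/0 (default, matches everything)
  16.0.0.0/7 (16.0.0.0 - 17.255.255.255)
  17.123.0.0/19 (17.123.0.0 - 17.123.31.255)
Total matching entries: 3.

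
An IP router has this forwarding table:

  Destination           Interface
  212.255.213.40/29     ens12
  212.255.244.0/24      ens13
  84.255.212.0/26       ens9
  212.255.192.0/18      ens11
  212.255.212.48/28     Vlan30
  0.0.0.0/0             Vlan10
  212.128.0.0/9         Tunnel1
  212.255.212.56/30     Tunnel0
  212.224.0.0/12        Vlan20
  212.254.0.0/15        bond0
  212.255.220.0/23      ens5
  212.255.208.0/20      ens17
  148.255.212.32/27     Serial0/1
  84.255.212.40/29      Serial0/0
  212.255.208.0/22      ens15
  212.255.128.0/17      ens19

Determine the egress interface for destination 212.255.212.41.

ens17

Routes whose prefix contains 212.255.212.41:
  0.0.0.0/0 (default, matches everything) -> Vlan10
  212.128.0.0/9 (212.128.0.0 - 212.255.255.255) -> Tunnel1
  212.254.0.0/15 (212.254.0.0 - 212.255.255.255) -> bond0
  212.255.128.0/17 (212.255.128.0 - 212.255.255.255) -> ens19
  212.255.192.0/18 (212.255.192.0 - 212.255.255.255) -> ens11
  212.255.208.0/20 (212.255.208.0 - 212.255.223.255) -> ens17
More-specific entries that do NOT match:
  212.255.212.56/30 (212.255.212.56 - 212.255.212.59) does not contain 212.255.212.41
  212.255.213.40/29 (212.255.213.40 - 212.255.213.47) does not contain 212.255.212.41
  84.255.212.40/29 (84.255.212.40 - 84.255.212.47) does not contain 212.255.212.41
  212.255.212.48/28 (212.255.212.48 - 212.255.212.63) does not contain 212.255.212.41
  148.255.212.32/27 (148.255.212.32 - 148.255.212.63) does not contain 212.255.212.41
  84.255.212.0/26 (84.255.212.0 - 84.255.212.63) does not contain 212.255.212.41
  212.255.244.0/24 (212.255.244.0 - 212.255.244.255) does not contain 212.255.212.41
  212.255.220.0/23 (212.255.220.0 - 212.255.221.255) does not contain 212.255.212.41
  212.255.208.0/22 (212.255.208.0 - 212.255.211.255) does not contain 212.255.212.41
Longest matching prefix is /20 -> interface ens17.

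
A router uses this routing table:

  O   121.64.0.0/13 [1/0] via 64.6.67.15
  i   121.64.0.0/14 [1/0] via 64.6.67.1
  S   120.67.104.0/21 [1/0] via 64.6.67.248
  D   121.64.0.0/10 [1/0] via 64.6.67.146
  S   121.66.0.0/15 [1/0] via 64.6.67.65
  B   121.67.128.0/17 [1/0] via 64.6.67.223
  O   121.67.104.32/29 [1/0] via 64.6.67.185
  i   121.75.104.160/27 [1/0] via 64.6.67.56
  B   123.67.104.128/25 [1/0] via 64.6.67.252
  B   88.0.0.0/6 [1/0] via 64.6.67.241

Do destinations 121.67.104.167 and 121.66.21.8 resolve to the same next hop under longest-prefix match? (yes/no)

121.67.104.167: longest match 121.66.0.0/15 -> 64.6.67.65
121.66.21.8: longest match 121.66.0.0/15 -> 64.6.67.65

yes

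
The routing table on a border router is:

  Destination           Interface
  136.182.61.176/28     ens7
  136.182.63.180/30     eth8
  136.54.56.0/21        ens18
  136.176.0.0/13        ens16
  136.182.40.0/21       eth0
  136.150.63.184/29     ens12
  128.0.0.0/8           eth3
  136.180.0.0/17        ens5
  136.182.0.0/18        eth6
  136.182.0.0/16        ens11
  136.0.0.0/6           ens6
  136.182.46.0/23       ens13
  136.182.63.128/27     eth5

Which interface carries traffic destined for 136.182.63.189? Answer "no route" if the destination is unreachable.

Routes whose prefix contains 136.182.63.189:
  136.0.0.0/6 (136.0.0.0 - 139.255.255.255) -> ens6
  136.176.0.0/13 (136.176.0.0 - 136.183.255.255) -> ens16
  136.182.0.0/16 (136.182.0.0 - 136.182.255.255) -> ens11
  136.182.0.0/18 (136.182.0.0 - 136.182.63.255) -> eth6
More-specific entries that do NOT match:
  136.182.63.180/30 (136.182.63.180 - 136.182.63.183) does not contain 136.182.63.189
  136.150.63.184/29 (136.150.63.184 - 136.150.63.191) does not contain 136.182.63.189
  136.182.61.176/28 (136.182.61.176 - 136.182.61.191) does not contain 136.182.63.189
  136.182.63.128/27 (136.182.63.128 - 136.182.63.159) does not contain 136.182.63.189
  136.182.46.0/23 (136.182.46.0 - 136.182.47.255) does not contain 136.182.63.189
  136.54.56.0/21 (136.54.56.0 - 136.54.63.255) does not contain 136.182.63.189
  136.182.40.0/21 (136.182.40.0 - 136.182.47.255) does not contain 136.182.63.189
Longest matching prefix is /18 -> interface eth6.

eth6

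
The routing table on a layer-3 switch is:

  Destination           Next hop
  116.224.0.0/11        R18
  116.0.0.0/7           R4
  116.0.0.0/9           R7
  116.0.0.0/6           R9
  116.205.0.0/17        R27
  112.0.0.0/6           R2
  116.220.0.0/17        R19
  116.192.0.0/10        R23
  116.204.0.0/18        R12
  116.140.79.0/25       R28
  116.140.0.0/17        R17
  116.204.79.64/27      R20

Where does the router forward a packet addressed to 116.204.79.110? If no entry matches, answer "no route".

Routes whose prefix contains 116.204.79.110:
  116.0.0.0/6 (116.0.0.0 - 119.255.255.255) -> R9
  116.0.0.0/7 (116.0.0.0 - 117.255.255.255) -> R4
  116.192.0.0/10 (116.192.0.0 - 116.255.255.255) -> R23
More-specific entries that do NOT match:
  116.204.79.64/27 (116.204.79.64 - 116.204.79.95) does not contain 116.204.79.110
  116.140.79.0/25 (116.140.79.0 - 116.140.79.127) does not contain 116.204.79.110
  116.204.0.0/18 (116.204.0.0 - 116.204.63.255) does not contain 116.204.79.110
  116.205.0.0/17 (116.205.0.0 - 116.205.127.255) does not contain 116.204.79.110
  116.220.0.0/17 (116.220.0.0 - 116.220.127.255) does not contain 116.204.79.110
  116.140.0.0/17 (116.140.0.0 - 116.140.127.255) does not contain 116.204.79.110
  116.224.0.0/11 (116.224.0.0 - 116.255.255.255) does not contain 116.204.79.110
Longest matching prefix is /10 -> next hop R23.

R23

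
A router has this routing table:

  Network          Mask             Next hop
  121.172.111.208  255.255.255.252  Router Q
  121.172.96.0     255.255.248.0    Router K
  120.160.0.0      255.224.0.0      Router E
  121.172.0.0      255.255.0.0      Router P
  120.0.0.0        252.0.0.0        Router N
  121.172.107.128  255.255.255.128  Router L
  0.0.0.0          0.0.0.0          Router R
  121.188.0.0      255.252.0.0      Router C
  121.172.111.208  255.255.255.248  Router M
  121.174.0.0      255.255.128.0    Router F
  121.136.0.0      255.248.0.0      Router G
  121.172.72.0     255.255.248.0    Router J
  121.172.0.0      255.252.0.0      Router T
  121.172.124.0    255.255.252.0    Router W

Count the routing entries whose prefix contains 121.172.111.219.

Prefixes containing 121.172.111.219:
  0.0.0.0/0 (default, matches everything)
  120.0.0.0/6 (120.0.0.0 - 123.255.255.255)
  121.172.0.0/14 (121.172.0.0 - 121.175.255.255)
  121.172.0.0/16 (121.172.0.0 - 121.172.255.255)
Total matching entries: 4.

4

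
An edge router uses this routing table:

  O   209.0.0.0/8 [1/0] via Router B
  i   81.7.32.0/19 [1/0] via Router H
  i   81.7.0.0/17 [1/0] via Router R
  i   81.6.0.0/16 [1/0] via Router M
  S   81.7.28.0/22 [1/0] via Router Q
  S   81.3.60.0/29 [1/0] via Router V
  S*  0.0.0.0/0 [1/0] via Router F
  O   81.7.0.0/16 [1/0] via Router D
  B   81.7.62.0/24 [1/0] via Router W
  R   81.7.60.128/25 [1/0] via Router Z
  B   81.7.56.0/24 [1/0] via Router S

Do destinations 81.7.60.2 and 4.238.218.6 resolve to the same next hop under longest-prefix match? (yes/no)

no

81.7.60.2: longest match 81.7.32.0/19 -> Router H
4.238.218.6: longest match 0.0.0.0/0 -> Router F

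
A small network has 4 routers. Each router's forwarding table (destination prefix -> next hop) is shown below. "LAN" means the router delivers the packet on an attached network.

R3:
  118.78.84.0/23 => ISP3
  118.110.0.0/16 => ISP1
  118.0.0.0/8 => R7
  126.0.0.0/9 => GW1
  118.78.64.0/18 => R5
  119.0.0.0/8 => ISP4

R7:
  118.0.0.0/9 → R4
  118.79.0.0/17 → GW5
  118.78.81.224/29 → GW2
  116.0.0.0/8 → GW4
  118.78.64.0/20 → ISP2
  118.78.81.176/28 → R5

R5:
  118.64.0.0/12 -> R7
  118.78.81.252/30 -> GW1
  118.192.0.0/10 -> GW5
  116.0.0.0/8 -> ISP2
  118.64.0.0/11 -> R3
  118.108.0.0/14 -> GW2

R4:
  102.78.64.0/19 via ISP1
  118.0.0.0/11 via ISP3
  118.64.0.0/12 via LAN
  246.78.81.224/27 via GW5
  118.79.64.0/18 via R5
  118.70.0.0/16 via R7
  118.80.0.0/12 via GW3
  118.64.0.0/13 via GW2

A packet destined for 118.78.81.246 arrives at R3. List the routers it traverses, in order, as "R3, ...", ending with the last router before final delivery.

R3, R5, R7, R4

At R3: longest match for 118.78.81.246 is 118.78.64.0/18 -> R5
At R5: longest match for 118.78.81.246 is 118.64.0.0/12 -> R7
At R7: longest match for 118.78.81.246 is 118.0.0.0/9 -> R4
At R4: longest match for 118.78.81.246 is 118.64.0.0/12 -> LAN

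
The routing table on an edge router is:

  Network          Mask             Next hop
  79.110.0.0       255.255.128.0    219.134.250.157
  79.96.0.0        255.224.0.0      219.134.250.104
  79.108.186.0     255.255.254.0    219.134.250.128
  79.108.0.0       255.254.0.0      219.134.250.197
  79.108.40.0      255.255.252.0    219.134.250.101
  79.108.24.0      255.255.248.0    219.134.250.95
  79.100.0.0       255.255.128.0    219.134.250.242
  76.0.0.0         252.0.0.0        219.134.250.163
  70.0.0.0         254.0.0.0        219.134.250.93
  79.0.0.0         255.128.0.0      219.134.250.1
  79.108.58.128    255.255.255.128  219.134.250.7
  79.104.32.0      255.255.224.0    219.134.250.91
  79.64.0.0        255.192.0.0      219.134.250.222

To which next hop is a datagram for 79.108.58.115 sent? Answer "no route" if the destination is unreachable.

219.134.250.197

Routes whose prefix contains 79.108.58.115:
  76.0.0.0/6 (76.0.0.0 - 79.255.255.255) -> 219.134.250.163
  79.0.0.0/9 (79.0.0.0 - 79.127.255.255) -> 219.134.250.1
  79.64.0.0/10 (79.64.0.0 - 79.127.255.255) -> 219.134.250.222
  79.96.0.0/11 (79.96.0.0 - 79.127.255.255) -> 219.134.250.104
  79.108.0.0/15 (79.108.0.0 - 79.109.255.255) -> 219.134.250.197
More-specific entries that do NOT match:
  79.108.58.128/25 (79.108.58.128 - 79.108.58.255) does not contain 79.108.58.115
  79.108.186.0/23 (79.108.186.0 - 79.108.187.255) does not contain 79.108.58.115
  79.108.40.0/22 (79.108.40.0 - 79.108.43.255) does not contain 79.108.58.115
  79.108.24.0/21 (79.108.24.0 - 79.108.31.255) does not contain 79.108.58.115
  79.104.32.0/19 (79.104.32.0 - 79.104.63.255) does not contain 79.108.58.115
  79.110.0.0/17 (79.110.0.0 - 79.110.127.255) does not contain 79.108.58.115
  79.100.0.0/17 (79.100.0.0 - 79.100.127.255) does not contain 79.108.58.115
Longest matching prefix is /15 -> next hop 219.134.250.197.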